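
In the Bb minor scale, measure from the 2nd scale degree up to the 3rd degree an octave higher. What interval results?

The scale runs Bb C Db Eb F Gb Ab.
That puts C below Db.
From C to Db: 13 semitones over a ninth = minor.

minor ninth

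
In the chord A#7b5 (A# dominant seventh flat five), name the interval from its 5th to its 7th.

A# dominant seventh flat five: A#, C##, E, G#.
So we need the interval from E up to G#.
Counting 3 letters and 4 half steps from E gives a major third.

major third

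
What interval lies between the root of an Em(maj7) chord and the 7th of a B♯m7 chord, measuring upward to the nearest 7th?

augmented fourth

Em(maj7) has E as its root, and B♯m7 has A♯ as its 7th.
4 letter names make it a fourth; at 6 semitones (a half step wider than perfect) the quality is augmented.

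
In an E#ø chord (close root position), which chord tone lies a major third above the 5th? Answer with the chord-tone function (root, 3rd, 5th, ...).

7th

Spelling the chord: E#–G#–B–D#.
The 5th is B. A major third above B is D#.
D# is the chord's 7th.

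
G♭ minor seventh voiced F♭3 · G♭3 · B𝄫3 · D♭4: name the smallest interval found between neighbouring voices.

major second

Adjacent intervals: F♭3→G♭3 = major second; G♭3→B𝄫3 = minor third; B𝄫3→D♭4 = major third.
The smallest is F♭3 to G♭3, a major second (2 semitones).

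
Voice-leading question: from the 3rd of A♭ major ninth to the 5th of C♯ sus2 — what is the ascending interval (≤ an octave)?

augmented fifth

A♭ major ninth has C as its 3rd, and C♯ sus2 has G♯ as its 5th.
From C to G♯: 8 semitones over a fifth = augmented.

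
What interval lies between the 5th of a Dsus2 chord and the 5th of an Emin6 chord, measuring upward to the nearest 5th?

The 5th of Dsus2 is A; the 5th of Emin6 is B.
From A to B is 2 semitones, exactly the major second.

major second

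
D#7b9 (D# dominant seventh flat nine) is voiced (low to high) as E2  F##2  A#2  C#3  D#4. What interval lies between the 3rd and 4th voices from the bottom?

Those voices are A#2 and C#3.
3 letter names make it a third; at 3 semitones (a half step narrower than major) the quality is minor.

m3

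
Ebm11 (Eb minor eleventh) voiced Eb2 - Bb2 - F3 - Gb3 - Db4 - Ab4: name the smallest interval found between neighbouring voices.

Adjacent intervals: Eb2→Bb2 = perfect fifth; Bb2→F3 = perfect fifth; F3→Gb3 = minor second; Gb3→Db4 = perfect fifth; Db4→Ab4 = perfect fifth.
The smallest is F3 to Gb3, a minor second (1 semitone).

minor 2nd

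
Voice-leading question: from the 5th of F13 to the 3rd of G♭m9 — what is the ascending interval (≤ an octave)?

diminished 7th

F13 has C as its 5th, and G♭m9 has B𝄫 as its 3rd.
C up to B𝄫 is 9 semitones, a whole step narrower than a major seventh, so the interval is diminished.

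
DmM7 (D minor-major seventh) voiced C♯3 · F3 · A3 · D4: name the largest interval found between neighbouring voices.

perfect fourth

Adjacent intervals: C♯3→F3 = diminished fourth; F3→A3 = major third; A3→D4 = perfect fourth.
The largest is A3 to D4, a perfect fourth (5 semitones).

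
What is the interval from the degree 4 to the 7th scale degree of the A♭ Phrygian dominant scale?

perfect fourth

The scale runs A♭ B𝄫 C D♭ E♭ F♭ G♭.
So we need the interval from D♭ up to G♭.
From D♭ to G♭ is 5 semitones, exactly the perfect fourth.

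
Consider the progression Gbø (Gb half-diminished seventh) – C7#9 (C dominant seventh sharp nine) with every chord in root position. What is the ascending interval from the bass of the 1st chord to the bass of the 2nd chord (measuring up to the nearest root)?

augmented 4th

The roots are Gb and C.
4 letter names make it a fourth; at 6 semitones (a half step wider than perfect) the quality is augmented.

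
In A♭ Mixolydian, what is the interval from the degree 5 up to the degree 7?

The scale runs A♭ B♭ C D♭ E♭ F G♭.
So we need the interval from E♭ up to G♭.
From E♭ to G♭: 3 semitones over a third = minor.

minor third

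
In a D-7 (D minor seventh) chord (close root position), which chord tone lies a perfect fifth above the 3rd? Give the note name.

Spelling the chord: D–F–A–C.
The 3rd is F. A perfect fifth above F is C.
C is the chord's 7th.

C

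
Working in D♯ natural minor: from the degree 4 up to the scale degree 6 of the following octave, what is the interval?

The scale runs D♯ E♯ F♯ G♯ A♯ B C♯.
The degree 4 is G♯ and the scale degree 6 (up an octave) is B.
G♯ up to B is 15 semitones, a half step narrower than a major tenth, so the interval is minor.

minor tenth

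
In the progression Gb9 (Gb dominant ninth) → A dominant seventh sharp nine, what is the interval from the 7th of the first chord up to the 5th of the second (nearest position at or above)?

Gb9 (Gb dominant ninth) has Fb as its 7th, and A dominant seventh sharp nine has E as its 5th.
7 letter names make it a seventh; at 12 semitones (a half step wider than major) the quality is augmented.

augmented seventh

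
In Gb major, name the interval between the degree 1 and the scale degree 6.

Gb major: Gb Ab Bb Cb Db Eb F.
Degree 1 = Gb; degree 6 = Eb.
Gb up to Eb spans 6 letter names and 9 semitones — a major sixth.

M6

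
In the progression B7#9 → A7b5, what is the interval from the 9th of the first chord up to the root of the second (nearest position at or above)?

d6

B7#9 has C## as its 9th, and A7b5 has A as its root.
6 letter names make it a sixth; at 7 semitones (a whole step narrower than major) the quality is diminished.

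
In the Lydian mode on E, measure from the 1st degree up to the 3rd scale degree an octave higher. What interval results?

major tenth

E lydian: E F# G# A# B C# D#.
1st degree = E; 3rd degree (up an octave) = G#.
E up to G# spans 10 letter names and 16 semitones — a major tenth.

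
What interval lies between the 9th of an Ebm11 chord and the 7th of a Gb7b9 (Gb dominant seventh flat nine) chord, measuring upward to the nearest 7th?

diminished octave

The 9th of Ebm11 is F; the 7th of Gb7b9 (Gb dominant seventh flat nine) is Fb.
F up to Fb is 11 semitones, a half step narrower than a perfect octave, so the interval is diminished.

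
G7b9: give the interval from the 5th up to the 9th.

diminished fifth

G dominant seventh flat nine: G-B-D-F-A♭.
That puts D below A♭.
5 letter names make it a fifth; at 6 semitones (a half step narrower than perfect) the quality is diminished.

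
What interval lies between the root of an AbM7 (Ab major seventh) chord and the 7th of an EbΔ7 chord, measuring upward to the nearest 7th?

augmented fourth

The root of AbM7 (Ab major seventh) is Ab; the 7th of EbΔ7 is D.
From Ab to D: 6 semitones over a fourth = augmented.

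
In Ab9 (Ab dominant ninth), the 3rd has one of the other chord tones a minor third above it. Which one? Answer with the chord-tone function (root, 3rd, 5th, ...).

5th

Spelling the chord: Ab–C–Eb–Gb–Bb.
The 3rd is C. A minor third above C is Eb.
Eb is the chord's 5th.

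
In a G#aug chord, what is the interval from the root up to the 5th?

augmented fifth

Spelling the chord: G#-B#-D##.
Root = G#; 5th = D##.
5 letter names make it a fifth; at 8 semitones (a half step wider than perfect) the quality is augmented.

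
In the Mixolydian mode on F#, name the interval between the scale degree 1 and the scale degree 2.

major second

Spelling the Mixolydian mode on F#: F# G# A# B C# D# E.
That puts F# below G#.
F# up to G# spans 2 letter names and 2 semitones — a major second.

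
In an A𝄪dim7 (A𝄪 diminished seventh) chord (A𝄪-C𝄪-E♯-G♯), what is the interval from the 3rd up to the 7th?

So we need the interval from C𝄪 up to G♯.
5 letter names make it a fifth; at 6 semitones (a half step narrower than perfect) the quality is diminished.

diminished fifth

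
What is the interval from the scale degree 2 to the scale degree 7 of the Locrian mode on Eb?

major sixth

Spelling the Locrian mode on Eb: Eb Fb Gb Ab Bbb Cb Db.
That puts Fb below Db.
Fb up to Db spans 6 letter names and 9 semitones — a major sixth.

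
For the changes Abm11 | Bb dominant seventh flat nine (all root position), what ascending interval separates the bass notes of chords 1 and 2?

major second

The roots are Ab and Bb.
From Ab to Bb is 2 semitones, exactly the major second.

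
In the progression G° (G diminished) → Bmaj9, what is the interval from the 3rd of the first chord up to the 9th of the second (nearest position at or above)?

G° (G diminished) has B♭ as its 3rd, and Bmaj9 has C♯ as its 9th.
B♭ up to C♯ is 3 semitones, a half step wider than a major second, so the interval is augmented.

augmented 2nd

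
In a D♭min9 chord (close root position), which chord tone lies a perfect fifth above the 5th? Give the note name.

Eb

D♭min9 (D♭ minor ninth): D♭ F♭ A♭ C♭ E♭.
The 5th is A♭. A perfect fifth above A♭ is E♭.
E♭ is the chord's 9th.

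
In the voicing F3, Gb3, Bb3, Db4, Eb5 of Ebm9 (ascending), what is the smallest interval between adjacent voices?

minor second

Adjacent intervals: F3→Gb3 = minor second; Gb3→Bb3 = major third; Bb3→Db4 = minor third; Db4→Eb5 = major ninth.
The smallest is F3 to Gb3, a minor second (1 semitone).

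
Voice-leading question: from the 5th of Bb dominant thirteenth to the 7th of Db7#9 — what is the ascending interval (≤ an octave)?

diminished fifth

The 5th of Bb dominant thirteenth is F; the 7th of Db7#9 is Cb.
F up to Cb is 6 semitones, a half step narrower than a perfect fifth, so the interval is diminished.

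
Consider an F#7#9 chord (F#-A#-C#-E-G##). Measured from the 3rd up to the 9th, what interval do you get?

The 3rd is A# and the 9th is G##.
A# up to G## spans 7 letter names and 11 semitones — a major seventh.

major seventh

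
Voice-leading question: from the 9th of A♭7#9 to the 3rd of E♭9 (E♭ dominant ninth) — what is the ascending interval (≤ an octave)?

The 9th of A♭7#9 is B; the 3rd of E♭9 (E♭ dominant ninth) is G.
From B to G: 8 semitones over a sixth = minor.

minor 6th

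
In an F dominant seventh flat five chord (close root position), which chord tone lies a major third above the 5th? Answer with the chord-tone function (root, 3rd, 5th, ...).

7th

F dominant seventh flat five is spelled F, A, Cb, Eb.
The 5th is Cb. A major third above Cb is Eb.
Eb is the chord's 7th.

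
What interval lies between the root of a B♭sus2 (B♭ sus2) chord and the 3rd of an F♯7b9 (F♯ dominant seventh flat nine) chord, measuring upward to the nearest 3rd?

The root of B♭sus2 (B♭ sus2) is B♭; the 3rd of F♯7b9 (F♯ dominant seventh flat nine) is A♯.
7 letter names make it a seventh; at 12 semitones (a half step wider than major) the quality is augmented.

augmented seventh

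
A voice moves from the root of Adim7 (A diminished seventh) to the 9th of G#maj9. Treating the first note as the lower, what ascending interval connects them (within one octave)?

augmented unison

Adim7 (A diminished seventh) has A as its root, and G#maj9 has A# as its 9th.
1 letter names make it a unison; at 1 semitone (a half step wider than perfect) the quality is augmented.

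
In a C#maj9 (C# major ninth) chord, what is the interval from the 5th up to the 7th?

major third

The chord tones of C# major ninth are C#–E#–G#–B#–D#.
That puts G# below B#.
G# up to B# spans 3 letter names and 4 semitones — a major third.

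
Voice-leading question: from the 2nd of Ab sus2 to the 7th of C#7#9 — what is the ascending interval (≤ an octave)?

Ab sus2 has Bb as its 2nd, and C#7#9 has B as its 7th.
1 letter names make it a unison; at 1 semitone (a half step wider than perfect) the quality is augmented.

A1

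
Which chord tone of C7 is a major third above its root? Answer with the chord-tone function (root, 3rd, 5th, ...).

C7: C E G Bb.
The root is C. A major third above C is E.
E is the chord's 3rd.

3rd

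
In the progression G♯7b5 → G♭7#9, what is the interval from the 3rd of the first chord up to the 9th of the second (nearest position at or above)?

G♯7b5 has B♯ as its 3rd, and G♭7#9 has A as its 9th.
B♯ up to A is 9 semitones, a whole step narrower than a major seventh, so the interval is diminished.

diminished seventh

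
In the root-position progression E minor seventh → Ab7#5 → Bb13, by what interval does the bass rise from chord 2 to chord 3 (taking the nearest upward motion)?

major second

The roots are Ab and Bb.
Counting 2 letters and 2 half steps from Ab gives a major second.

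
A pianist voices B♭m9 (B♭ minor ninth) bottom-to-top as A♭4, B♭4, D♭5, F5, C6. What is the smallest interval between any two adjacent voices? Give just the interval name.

major second

Adjacent intervals: A♭4→B♭4 = major second; B♭4→D♭5 = minor third; D♭5→F5 = major third; F5→C6 = perfect fifth.
The smallest is A♭4 to B♭4, a major second (2 semitones).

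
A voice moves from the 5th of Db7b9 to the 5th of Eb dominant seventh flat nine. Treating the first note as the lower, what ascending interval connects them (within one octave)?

M2

The 5th of Db7b9 is Ab; the 5th of Eb dominant seventh flat nine is Bb.
From Ab to Bb is 2 semitones, exactly the major second.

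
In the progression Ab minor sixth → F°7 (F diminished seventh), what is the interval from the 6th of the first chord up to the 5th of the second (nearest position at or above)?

d5

The 6th of Ab minor sixth is F; the 5th of F°7 (F diminished seventh) is Cb.
F up to Cb is 6 semitones, a half step narrower than a perfect fifth, so the interval is diminished.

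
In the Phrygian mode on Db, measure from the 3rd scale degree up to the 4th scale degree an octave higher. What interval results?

major ninth

Db phrygian: Db Ebb Fb Gb Ab Bbb Cb.
So we need the interval from Fb up to Gb.
From Fb to Gb is 14 semitones, exactly the major ninth.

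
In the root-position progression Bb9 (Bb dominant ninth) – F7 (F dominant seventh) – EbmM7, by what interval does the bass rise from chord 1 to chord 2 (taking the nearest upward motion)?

The roots are Bb and F.
Bb up to F spans 5 letter names and 7 semitones — a perfect fifth.

perfect 5th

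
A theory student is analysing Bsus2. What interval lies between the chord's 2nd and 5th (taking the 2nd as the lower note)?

Bsus2: B–C#–F#.
That puts C# below F#.
C# up to F# spans 4 letter names and 5 semitones — a perfect fourth.

perfect fourth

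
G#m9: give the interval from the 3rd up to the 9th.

The chord tones of G# minor ninth are G#, B, D#, F#, A#.
3rd = B; 9th = A#.
B up to A# spans 7 letter names and 11 semitones — a major seventh.

major seventh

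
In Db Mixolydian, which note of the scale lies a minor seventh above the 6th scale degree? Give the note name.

The scale is Db Eb F Gb Ab Bb Cb.
The 6th scale degree is Bb; a minor seventh above that is Ab — scale degree 5.

Ab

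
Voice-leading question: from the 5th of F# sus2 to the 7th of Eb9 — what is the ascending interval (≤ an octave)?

F# sus2 has C# as its 5th, and Eb9 has Db as its 7th.
From C# to Db: 0 semitones over a second = diminished.

diminished second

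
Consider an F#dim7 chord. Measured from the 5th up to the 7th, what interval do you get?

minor third

F#°7 is spelled F#–A–C–Eb.
That puts C below Eb.
3 letter names make it a third; at 3 semitones (a half step narrower than major) the quality is minor.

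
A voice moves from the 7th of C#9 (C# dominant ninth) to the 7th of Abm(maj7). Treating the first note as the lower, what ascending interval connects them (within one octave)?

minor 6th

The 7th of C#9 (C# dominant ninth) is B; the 7th of Abm(maj7) is G.
6 letter names make it a sixth; at 8 semitones (a half step narrower than major) the quality is minor.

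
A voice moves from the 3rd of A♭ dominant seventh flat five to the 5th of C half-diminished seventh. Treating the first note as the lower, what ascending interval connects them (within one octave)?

The 3rd of A♭ dominant seventh flat five is C; the 5th of C half-diminished seventh is G♭.
From C to G♭: 6 semitones over a fifth = diminished.

d5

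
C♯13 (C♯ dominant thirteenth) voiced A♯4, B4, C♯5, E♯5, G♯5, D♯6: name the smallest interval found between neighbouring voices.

Adjacent intervals: A♯4→B4 = minor second; B4→C♯5 = major second; C♯5→E♯5 = major third; E♯5→G♯5 = minor third; G♯5→D♯6 = perfect fifth.
The smallest is A♯4 to B4, a minor second (1 semitone).

minor second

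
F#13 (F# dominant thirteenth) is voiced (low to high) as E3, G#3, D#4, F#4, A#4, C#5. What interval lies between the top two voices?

Those voices are A#4 and C#5.
3 letter names make it a third; at 3 semitones (a half step narrower than major) the quality is minor.

minor third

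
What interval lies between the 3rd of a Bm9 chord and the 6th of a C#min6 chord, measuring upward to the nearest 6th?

Bm9 has D as its 3rd, and C#min6 has A# as its 6th.
5 letter names make it a fifth; at 8 semitones (a half step wider than perfect) the quality is augmented.

augmented 5th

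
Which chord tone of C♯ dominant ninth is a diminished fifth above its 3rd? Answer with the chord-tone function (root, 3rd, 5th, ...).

7th

The chord tones of C♯9 are C♯-E♯-G♯-B-D♯.
The 3rd is E♯. A diminished fifth above E♯ is B.
B is the chord's 7th.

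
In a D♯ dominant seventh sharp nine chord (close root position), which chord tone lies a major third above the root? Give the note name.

D♯7#9: D♯ F𝄪 A♯ C♯ E𝄪.
The root is D♯. A major third above D♯ is F𝄪.
F𝄪 is the chord's 3rd.

F##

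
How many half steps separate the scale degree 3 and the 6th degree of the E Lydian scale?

5

The scale is E F♯ G♯ A♯ B C♯ D♯.
G♯ up to C♯ is a perfect fourth — 5 semitones.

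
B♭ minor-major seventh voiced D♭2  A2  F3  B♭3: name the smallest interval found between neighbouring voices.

Adjacent intervals: D♭2→A2 = augmented fifth; A2→F3 = minor sixth; F3→B♭3 = perfect fourth.
The smallest is F3 to B♭3, a perfect fourth (5 semitones).

perfect fourth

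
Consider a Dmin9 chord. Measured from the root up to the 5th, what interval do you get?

P5

Spelling the chord: D F A C E.
So we need the interval from D up to A.
From D to A is 7 semitones, exactly the perfect fifth.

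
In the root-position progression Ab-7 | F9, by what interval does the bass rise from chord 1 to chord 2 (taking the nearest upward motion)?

The roots are Ab and F.
From Ab to F is 9 semitones, exactly the major sixth.

major sixth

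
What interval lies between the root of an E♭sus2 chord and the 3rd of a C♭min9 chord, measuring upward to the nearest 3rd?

E♭sus2 has E♭ as its root, and C♭min9 has E𝄫 as its 3rd.
From E♭ to E𝄫: 11 semitones over an octave = diminished.

diminished 8th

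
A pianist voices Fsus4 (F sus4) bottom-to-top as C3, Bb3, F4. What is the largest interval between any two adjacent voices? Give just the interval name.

Adjacent intervals: C3→Bb3 = minor seventh; Bb3→F4 = perfect fifth.
The largest is C3 to Bb3, a minor seventh (10 semitones).

m7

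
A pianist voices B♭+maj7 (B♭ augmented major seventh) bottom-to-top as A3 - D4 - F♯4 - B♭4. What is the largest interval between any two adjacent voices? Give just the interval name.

P4

Adjacent intervals: A3→D4 = perfect fourth; D4→F♯4 = major third; F♯4→B♭4 = diminished fourth.
The largest is A3 to D4, a perfect fourth (5 semitones).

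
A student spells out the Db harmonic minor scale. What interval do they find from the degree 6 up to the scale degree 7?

A2

Spelling the Db harmonic minor scale: Db Eb Fb Gb Ab Bbb C.
That puts Bbb below C.
From Bbb to C: 3 semitones over a second = augmented.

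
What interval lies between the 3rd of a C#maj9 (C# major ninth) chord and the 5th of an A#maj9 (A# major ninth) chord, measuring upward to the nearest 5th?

perfect unison

The 3rd of C#maj9 (C# major ninth) is E#; the 5th of A#maj9 (A# major ninth) is E#.
Counting 1 letters and 0 half steps from E# gives a perfect unison.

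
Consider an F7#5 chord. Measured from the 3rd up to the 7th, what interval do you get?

d5

F+7 (F augmented seventh): F–A–C♯–E♭.
That puts A below E♭.
A up to E♭ is 6 semitones, a half step narrower than a perfect fifth, so the interval is diminished.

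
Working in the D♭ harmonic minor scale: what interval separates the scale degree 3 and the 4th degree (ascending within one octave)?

The scale runs D♭ E♭ F♭ G♭ A♭ B𝄫 C.
Scale degree 3 = F♭; 4th scale degree = G♭.
Counting 2 letters and 2 half steps from F♭ gives a major second.

major second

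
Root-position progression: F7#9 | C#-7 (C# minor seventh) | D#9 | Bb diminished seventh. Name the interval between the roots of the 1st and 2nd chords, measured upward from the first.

A5

The roots are F and C#.
F up to C# is 8 semitones, a half step wider than a perfect fifth, so the interval is augmented.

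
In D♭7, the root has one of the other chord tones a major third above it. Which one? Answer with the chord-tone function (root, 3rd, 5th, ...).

D♭7 (D♭ dominant seventh): D♭ F A♭ C♭.
The root is D♭. A major third above D♭ is F.
F is the chord's 3rd.

3rd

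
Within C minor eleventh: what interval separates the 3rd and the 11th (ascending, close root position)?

Spelling the chord: C Eb G Bb D F.
That puts Eb below F.
Counting 9 letters and 14 half steps from Eb gives a major ninth.

major ninth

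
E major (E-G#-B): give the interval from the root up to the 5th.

The root is E and the 5th is B.
Counting 5 letters and 7 half steps from E gives a perfect fifth.

perfect fifth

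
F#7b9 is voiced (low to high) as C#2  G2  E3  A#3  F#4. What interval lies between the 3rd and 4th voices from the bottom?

Those voices are E3 and A#3.
From E to A#: 6 semitones over a fourth = augmented.

augmented fourth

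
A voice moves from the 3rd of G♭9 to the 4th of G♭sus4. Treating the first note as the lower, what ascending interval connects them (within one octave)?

minor second

G♭9 has B♭ as its 3rd, and G♭sus4 has C♭ as its 4th.
B♭ up to C♭ is 1 semitone, a half step narrower than a major second, so the interval is minor.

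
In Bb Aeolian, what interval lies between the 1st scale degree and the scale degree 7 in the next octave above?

minor 14th

Bb natural minor: Bb C Db Eb F Gb Ab.
1st scale degree = Bb; 7th degree (up an octave) = Ab.
14 letter names make it a fourteenth; at 22 semitones (a half step narrower than major) the quality is minor.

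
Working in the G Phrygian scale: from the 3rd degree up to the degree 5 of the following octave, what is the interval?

M10

Spelling the G Phrygian scale: G Ab Bb C D Eb F.
So we need the interval from Bb up to D.
Bb up to D spans 10 letter names and 16 semitones — a major tenth.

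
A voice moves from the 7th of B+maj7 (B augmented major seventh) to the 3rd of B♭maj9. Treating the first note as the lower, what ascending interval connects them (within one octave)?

The 7th of B+maj7 (B augmented major seventh) is A♯; the 3rd of B♭maj9 is D.
A♯ up to D is 4 semitones, a half step narrower than a perfect fourth, so the interval is diminished.

diminished 4th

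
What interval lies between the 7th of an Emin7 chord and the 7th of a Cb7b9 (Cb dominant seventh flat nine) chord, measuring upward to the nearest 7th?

Emin7 has D as its 7th, and Cb7b9 (Cb dominant seventh flat nine) has Bbb as its 7th.
From D to Bbb: 7 semitones over a sixth = diminished.

diminished 6th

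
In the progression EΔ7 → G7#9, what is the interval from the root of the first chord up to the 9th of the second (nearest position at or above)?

EΔ7 has E as its root, and G7#9 has A# as its 9th.
From E to A#: 6 semitones over a fourth = augmented.

augmented fourth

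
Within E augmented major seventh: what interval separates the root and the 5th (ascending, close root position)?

The chord tones of E+maj7 are E, G#, B#, D#.
Root = E; 5th = B#.
E up to B# is 8 semitones, a half step wider than a perfect fifth, so the interval is augmented.

augmented 5th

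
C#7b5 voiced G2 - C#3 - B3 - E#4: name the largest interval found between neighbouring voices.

Adjacent intervals: G2→C#3 = augmented fourth; C#3→B3 = minor seventh; B3→E#4 = augmented fourth.
The largest is C#3 to B3, a minor seventh (10 semitones).

minor seventh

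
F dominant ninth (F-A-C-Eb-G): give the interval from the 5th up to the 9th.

That puts C below G.
From C to G is 7 semitones, exactly the perfect fifth.

perfect fifth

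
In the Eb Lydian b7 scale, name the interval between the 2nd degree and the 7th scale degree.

m6

Spelling the Eb Lydian b7 scale: Eb F G A Bb C Db.
That puts F below Db.
From F to Db: 8 semitones over a sixth = minor.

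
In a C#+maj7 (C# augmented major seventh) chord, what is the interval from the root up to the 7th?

The chord tones of C#maj7#5 (C# augmented major seventh) are C#-E#-G##-B#.
The root is C# and the 7th is B#.
From C# to B# is 11 semitones, exactly the major seventh.

M7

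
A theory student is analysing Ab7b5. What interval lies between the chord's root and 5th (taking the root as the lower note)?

Ab7b5 (Ab dominant seventh flat five) is spelled Ab-C-Ebb-Gb.
So we need the interval from Ab up to Ebb.
From Ab to Ebb: 6 semitones over a fifth = diminished.

d5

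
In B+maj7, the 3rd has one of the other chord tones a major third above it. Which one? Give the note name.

F##

B+maj7 (B augmented major seventh): B, D#, F##, A#.
The 3rd is D#. A major third above D# is F##.
F## is the chord's 5th.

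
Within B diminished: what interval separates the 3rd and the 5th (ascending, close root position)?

m3

B diminished is spelled B D F.
So we need the interval from D up to F.
3 letter names make it a third; at 3 semitones (a half step narrower than major) the quality is minor.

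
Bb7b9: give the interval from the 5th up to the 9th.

diminished fifth

Bb7b9 (Bb dominant seventh flat nine) is spelled Bb–D–F–Ab–Cb.
That puts F below Cb.
From F to Cb: 6 semitones over a fifth = diminished.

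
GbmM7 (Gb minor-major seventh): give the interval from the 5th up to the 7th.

major 3rd

The chord tones of Gb minor-major seventh are Gb, Bbb, Db, F.
The 5th is Db and the 7th is F.
Counting 3 letters and 4 half steps from Db gives a major third.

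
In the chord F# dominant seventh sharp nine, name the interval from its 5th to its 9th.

augmented fifth

F#7#9 is spelled F#-A#-C#-E-G##.
So we need the interval from C# up to G##.
C# up to G## is 8 semitones, a half step wider than a perfect fifth, so the interval is augmented.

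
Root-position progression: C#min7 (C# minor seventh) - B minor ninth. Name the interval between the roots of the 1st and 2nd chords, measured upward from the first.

minor 7th

The roots are C# and B.
7 letter names make it a seventh; at 10 semitones (a half step narrower than major) the quality is minor.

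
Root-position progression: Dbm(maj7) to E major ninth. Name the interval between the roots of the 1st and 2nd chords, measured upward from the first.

The roots are Db and E.
From Db to E: 3 semitones over a second = augmented.

A2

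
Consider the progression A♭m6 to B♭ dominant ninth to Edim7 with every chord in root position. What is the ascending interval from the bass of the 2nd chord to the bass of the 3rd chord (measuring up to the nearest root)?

The roots are B♭ and E.
4 letter names make it a fourth; at 6 semitones (a half step wider than perfect) the quality is augmented.

augmented fourth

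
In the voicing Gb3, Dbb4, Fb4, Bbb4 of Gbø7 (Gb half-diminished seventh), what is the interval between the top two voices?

perfect 4th

Those voices are Fb4 and Bbb4.
Fb up to Bbb spans 4 letter names and 5 semitones — a perfect fourth.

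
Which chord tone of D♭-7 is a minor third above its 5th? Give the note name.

Cb

D♭m7: D♭–F♭–A♭–C♭.
The 5th is A♭. A minor third above A♭ is C♭.
C♭ is the chord's 7th.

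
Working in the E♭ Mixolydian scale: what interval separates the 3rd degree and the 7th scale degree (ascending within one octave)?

diminished fifth

E♭ mixolydian: E♭ F G A♭ B♭ C D♭.
So we need the interval from G up to D♭.
G up to D♭ is 6 semitones, a half step narrower than a perfect fifth, so the interval is diminished.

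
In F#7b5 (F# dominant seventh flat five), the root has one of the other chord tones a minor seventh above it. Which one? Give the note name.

E

F# dominant seventh flat five: F#, A#, C, E.
The root is F#. A minor seventh above F# is E.
E is the chord's 7th.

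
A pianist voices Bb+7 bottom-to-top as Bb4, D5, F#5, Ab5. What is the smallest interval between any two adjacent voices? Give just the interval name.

diminished 3rd

Adjacent intervals: Bb4→D5 = major third; D5→F#5 = major third; F#5→Ab5 = diminished third.
The smallest is F#5 to Ab5, a diminished third (2 semitones).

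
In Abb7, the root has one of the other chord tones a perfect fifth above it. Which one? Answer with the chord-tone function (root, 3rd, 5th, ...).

The chord tones of Abb dominant seventh are Abb Cb Ebb Gbb.
The root is Abb. A perfect fifth above Abb is Ebb.
Ebb is the chord's 5th.

5th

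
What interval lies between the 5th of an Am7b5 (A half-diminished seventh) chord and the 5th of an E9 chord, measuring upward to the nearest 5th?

A5

The 5th of Am7b5 (A half-diminished seventh) is Eb; the 5th of E9 is B.
5 letter names make it a fifth; at 8 semitones (a half step wider than perfect) the quality is augmented.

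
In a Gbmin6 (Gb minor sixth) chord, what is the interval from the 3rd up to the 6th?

augmented fourth

The chord tones of Gbmin6 (Gb minor sixth) are Gb–Bbb–Db–Eb.
The 3rd is Bbb and the 6th is Eb.
Bbb up to Eb is 6 semitones, a half step wider than a perfect fourth, so the interval is augmented.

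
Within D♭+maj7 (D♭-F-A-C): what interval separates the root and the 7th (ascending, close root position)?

major seventh

The root is D♭ and the 7th is C.
D♭ up to C spans 7 letter names and 11 semitones — a major seventh.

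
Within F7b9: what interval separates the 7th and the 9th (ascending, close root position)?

minor third

F7b9: F-A-C-Eb-Gb.
7th = Eb; 9th = Gb.
Eb up to Gb is 3 semitones, a half step narrower than a major third, so the interval is minor.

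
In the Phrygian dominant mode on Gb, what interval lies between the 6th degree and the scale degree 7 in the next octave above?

The scale runs Gb Abb Bb Cb Db Ebb Fb.
The 6th degree is Ebb and the degree 7 (up an octave) is Fb.
Ebb up to Fb spans 9 letter names and 14 semitones — a major ninth.

M9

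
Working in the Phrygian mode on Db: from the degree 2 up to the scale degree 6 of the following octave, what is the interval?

The scale runs Db Ebb Fb Gb Ab Bbb Cb.
So we need the interval from Ebb up to Bbb.
Ebb up to Bbb spans 12 letter names and 19 semitones — a perfect twelfth.

P12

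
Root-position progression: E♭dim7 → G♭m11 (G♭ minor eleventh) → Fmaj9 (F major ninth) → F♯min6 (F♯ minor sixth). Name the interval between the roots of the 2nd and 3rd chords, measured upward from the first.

M7

The roots are G♭ and F.
Counting 7 letters and 11 half steps from G♭ gives a major seventh.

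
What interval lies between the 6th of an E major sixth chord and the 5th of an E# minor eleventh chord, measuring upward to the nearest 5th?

major 7th

E major sixth has C# as its 6th, and E# minor eleventh has B# as its 5th.
Counting 7 letters and 11 half steps from C# gives a major seventh.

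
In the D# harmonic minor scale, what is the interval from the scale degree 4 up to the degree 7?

A4

Spelling the D# harmonic minor scale: D# E# F# G# A# B C##.
So we need the interval from G# up to C##.
4 letter names make it a fourth; at 6 semitones (a half step wider than perfect) the quality is augmented.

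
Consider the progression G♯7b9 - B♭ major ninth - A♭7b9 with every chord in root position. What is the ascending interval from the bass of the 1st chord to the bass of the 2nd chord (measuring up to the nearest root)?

d3

The roots are G♯ and B♭.
From G♯ to B♭: 2 semitones over a third = diminished.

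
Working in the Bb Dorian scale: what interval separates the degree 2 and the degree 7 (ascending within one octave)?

minor sixth

Spelling the Bb Dorian scale: Bb C Db Eb F G Ab.
So we need the interval from C up to Ab.
C up to Ab is 8 semitones, a half step narrower than a major sixth, so the interval is minor.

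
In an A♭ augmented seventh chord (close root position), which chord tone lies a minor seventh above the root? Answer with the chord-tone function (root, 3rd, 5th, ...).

The chord tones of A♭aug7 are A♭ C E G♭.
The root is A♭. A minor seventh above A♭ is G♭.
G♭ is the chord's 7th.

7th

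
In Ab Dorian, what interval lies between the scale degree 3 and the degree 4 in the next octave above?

Spelling Ab Dorian: Ab Bb Cb Db Eb F Gb.
Scale degree 3 = Cb; degree 4 (up an octave) = Db.
Cb up to Db spans 9 letter names and 14 semitones — a major ninth.

major ninth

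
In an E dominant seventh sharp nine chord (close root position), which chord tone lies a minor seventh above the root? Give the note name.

D

The chord tones of E7#9 are E G# B D F##.
The root is E. A minor seventh above E is D.
D is the chord's 7th.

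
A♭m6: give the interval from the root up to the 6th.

M6

A♭min6 (A♭ minor sixth) is spelled A♭, C♭, E♭, F.
Root = A♭; 6th = F.
Counting 6 letters and 9 half steps from A♭ gives a major sixth.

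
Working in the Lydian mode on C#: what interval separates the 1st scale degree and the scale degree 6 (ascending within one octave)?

M6

C# lydian: C# D# E# F## G# A# B#.
That puts C# below A#.
C# up to A# spans 6 letter names and 9 semitones — a major sixth.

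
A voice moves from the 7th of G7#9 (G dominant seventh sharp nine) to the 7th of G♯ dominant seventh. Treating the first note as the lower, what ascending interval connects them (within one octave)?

The 7th of G7#9 (G dominant seventh sharp nine) is F; the 7th of G♯ dominant seventh is F♯.
From F to F♯: 1 semitone over a unison = augmented.

augmented unison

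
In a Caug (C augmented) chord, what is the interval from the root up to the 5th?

The chord tones of Caug (C augmented) are C E G#.
The root is C and the 5th is G#.
From C to G#: 8 semitones over a fifth = augmented.

augmented fifth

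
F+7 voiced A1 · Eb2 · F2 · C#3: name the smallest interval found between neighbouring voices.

Adjacent intervals: A1→Eb2 = diminished fifth; Eb2→F2 = major second; F2→C#3 = augmented fifth.
The smallest is Eb2 to F2, a major second (2 semitones).

major second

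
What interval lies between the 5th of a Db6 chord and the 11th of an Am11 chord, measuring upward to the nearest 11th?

A4

Db6 has Ab as its 5th, and Am11 has D as its 11th.
From Ab to D: 6 semitones over a fourth = augmented.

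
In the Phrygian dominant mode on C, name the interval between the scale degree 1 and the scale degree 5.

P5

Spelling the Phrygian dominant mode on C: C D♭ E F G A♭ B♭.
Scale degree 1 = C; 5th degree = G.
C up to G spans 5 letter names and 7 semitones — a perfect fifth.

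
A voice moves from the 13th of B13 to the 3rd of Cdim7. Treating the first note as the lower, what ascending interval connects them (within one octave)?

B13 has G# as its 13th, and Cdim7 has Eb as its 3rd.
G# up to Eb is 7 semitones, a whole step narrower than a major sixth, so the interval is diminished.

diminished sixth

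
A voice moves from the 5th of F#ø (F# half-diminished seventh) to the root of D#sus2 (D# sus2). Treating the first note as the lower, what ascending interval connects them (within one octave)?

F#ø (F# half-diminished seventh) has C as its 5th, and D#sus2 (D# sus2) has D# as its root.
C up to D# is 3 semitones, a half step wider than a major second, so the interval is augmented.

A2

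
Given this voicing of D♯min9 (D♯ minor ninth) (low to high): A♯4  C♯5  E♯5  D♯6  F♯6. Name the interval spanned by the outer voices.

The outer voices are A♯4 and F♯6.
13 letter names make it a thirteenth; at 20 semitones (a half step narrower than major) the quality is minor.

minor thirteenth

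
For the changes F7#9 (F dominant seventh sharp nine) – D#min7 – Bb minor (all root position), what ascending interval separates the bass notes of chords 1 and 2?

augmented 6th

The roots are F and D#.
From F to D#: 10 semitones over a sixth = augmented.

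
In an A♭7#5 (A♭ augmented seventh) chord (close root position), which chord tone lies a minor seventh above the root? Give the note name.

Gb

A♭7#5: A♭ C E G♭.
The root is A♭. A minor seventh above A♭ is G♭.
G♭ is the chord's 7th.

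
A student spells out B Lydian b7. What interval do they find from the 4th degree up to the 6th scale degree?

minor third

Spelling B Lydian b7: B C♯ D♯ E♯ F♯ G♯ A.
4th degree = E♯; degree 6 = G♯.
3 letter names make it a third; at 3 semitones (a half step narrower than major) the quality is minor.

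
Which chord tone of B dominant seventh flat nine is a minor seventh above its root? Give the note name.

B dominant seventh flat nine is spelled B-D#-F#-A-C.
The root is B. A minor seventh above B is A.
A is the chord's 7th.

A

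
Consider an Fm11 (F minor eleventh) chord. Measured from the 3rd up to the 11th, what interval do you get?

major ninth

Fm11 (F minor eleventh) is spelled F Ab C Eb G Bb.
So we need the interval from Ab up to Bb.
Counting 9 letters and 14 half steps from Ab gives a major ninth.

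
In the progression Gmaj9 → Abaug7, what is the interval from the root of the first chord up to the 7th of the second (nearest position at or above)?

diminished octave

Gmaj9 has G as its root, and Abaug7 has Gb as its 7th.
8 letter names make it an octave; at 11 semitones (a half step narrower than perfect) the quality is diminished.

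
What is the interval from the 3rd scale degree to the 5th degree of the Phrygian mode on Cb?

major third

The scale runs Cb Dbb Ebb Fb Gb Abb Bbb.
3rd scale degree = Ebb; 5th scale degree = Gb.
Ebb up to Gb spans 3 letter names and 4 semitones — a major third.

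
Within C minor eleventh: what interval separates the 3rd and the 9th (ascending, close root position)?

Cm11 is spelled C–Eb–G–Bb–D–F.
That puts Eb below D.
Counting 7 letters and 11 half steps from Eb gives a major seventh.

major seventh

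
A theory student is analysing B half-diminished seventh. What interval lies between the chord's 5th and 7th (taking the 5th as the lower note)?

major third

The chord tones of Bø7 are B, D, F, A.
That puts F below A.
F up to A spans 3 letter names and 4 semitones — a major third.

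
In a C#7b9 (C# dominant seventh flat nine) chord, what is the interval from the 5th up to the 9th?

Spelling the chord: C#-E#-G#-B-D.
So we need the interval from G# up to D.
G# up to D is 6 semitones, a half step narrower than a perfect fifth, so the interval is diminished.

diminished fifth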